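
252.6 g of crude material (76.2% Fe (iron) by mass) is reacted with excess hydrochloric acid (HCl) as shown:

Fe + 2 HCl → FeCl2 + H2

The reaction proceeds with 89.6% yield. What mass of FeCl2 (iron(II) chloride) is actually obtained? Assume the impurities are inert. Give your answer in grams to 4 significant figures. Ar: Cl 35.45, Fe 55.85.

391.4 g

Pure Fe available = 252.6 g × 0.762 = 192.48 g.
M(Fe) = 55.85 g/mol.
M(FeCl2) = 55.85 + 2(35.45) = 126.75 g/mol.
n(Fe) = 192.48 g / 55.85 g/mol = 3.4464 mol.
From the equation the Fe:FeCl2 mole ratio is 1:1, so n(FeCl2) = 3.4464 × 1/1 = 3.4464 mol.
Mass of FeCl2 = 3.4464 mol × 126.75 g/mol = 436.83 g.
Actual mass collected = 436.83 g × 0.896 = 391.40 g.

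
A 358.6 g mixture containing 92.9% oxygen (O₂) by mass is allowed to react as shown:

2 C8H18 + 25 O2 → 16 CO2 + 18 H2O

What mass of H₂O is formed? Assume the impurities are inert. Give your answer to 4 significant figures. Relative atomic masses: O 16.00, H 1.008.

135.0 g

Mass of pure O2 = 358.6 g × 0.929 = 333.14 g.
M(O2) = 2(16.00) = 32.00 g/mol.
M(H2O) = 2(1.008) + 16.00 = 18.016 g/mol.
n(O2) = 333.14 g / 32.00 g/mol = 10.411 mol.
From the equation the O2:H2O mole ratio is 25:18, so n(H2O) = 10.411 × 18/25 = 7.4956 mol.
Mass of H2O = 7.4956 mol × 18.016 g/mol = 135.04 g.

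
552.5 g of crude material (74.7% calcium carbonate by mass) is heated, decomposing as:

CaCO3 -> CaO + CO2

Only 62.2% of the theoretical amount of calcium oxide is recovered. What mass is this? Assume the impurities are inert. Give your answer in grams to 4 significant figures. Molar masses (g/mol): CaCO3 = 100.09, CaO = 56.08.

143.8 g

Pure CaCO3 available = 552.5 g × 0.747 = 412.72 g.
n(CaCO3) = 412.72 g / 100.09 g/mol = 4.1235 mol.
From the equation the CaCO3:CaO mole ratio is 1:1, so n(CaO) = 4.1235 × 1/1 = 4.1235 mol.
Mass of CaO = 4.1235 mol × 56.08 g/mol = 231.24 g.
Actual mass collected = 231.24 g × 0.622 = 143.83 g.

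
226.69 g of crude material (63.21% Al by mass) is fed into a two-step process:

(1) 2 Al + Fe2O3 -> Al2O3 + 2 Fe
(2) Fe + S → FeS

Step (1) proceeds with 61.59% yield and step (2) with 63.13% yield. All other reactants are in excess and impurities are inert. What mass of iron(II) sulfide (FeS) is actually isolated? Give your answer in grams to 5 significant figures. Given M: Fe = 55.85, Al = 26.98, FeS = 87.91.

Pure Al = 226.69 × 0.6321 = 143.291 g.
n(Al) = 143.291 / 26.98 = 5.31100 mol.
Step 1 (Al:Fe = 2:2): theoretical n(Fe) = 5.31100 mol; at 61.59% yield, n(Fe) = 3.27104 mol.
Step 2 (Fe:FeS = 1:1): theoretical n(FeS) = 3.27104 mol, so theoretical mass = 3.27104 × 87.91 = 287.557 g.
At 63.13% yield, actual mass of FeS = 287.557 × 0.6313 = 181.535 g.

181.54 g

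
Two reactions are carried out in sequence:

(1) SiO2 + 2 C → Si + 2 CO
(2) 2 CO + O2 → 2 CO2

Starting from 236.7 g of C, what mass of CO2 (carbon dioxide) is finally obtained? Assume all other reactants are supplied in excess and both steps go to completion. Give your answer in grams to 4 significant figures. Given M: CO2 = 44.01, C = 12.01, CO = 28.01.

n(C) = 236.70 / 12.01 = 19.709 mol.
Step 1 gives a 2:2 ratio of C to CO, so n(CO) = 19.709 mol.
In step 2 the CO:CO2 ratio is 2:2, so n(CO2) = 19.709 mol.
Mass of CO2 = 19.709 × 44.01 = 867.37 g.

867.4 g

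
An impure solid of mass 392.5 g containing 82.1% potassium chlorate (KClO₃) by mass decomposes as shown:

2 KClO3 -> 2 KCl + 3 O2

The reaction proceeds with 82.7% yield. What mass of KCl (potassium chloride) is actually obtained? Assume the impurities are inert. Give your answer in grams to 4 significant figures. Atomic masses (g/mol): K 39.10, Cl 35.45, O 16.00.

162.1 g

Pure KClO3 available = 392.5 g × 0.821 = 322.24 g.
M(KClO3) = 39.10 + 35.45 + 3(16.00) = 122.55 g/mol.
M(KCl) = 39.10 + 35.45 = 74.55 g/mol.
n(KClO3) = 322.24 g / 122.55 g/mol = 2.6295 mol.
From the equation the KClO3:KCl mole ratio is 2:2, so n(KCl) = 2.6295 × 2/2 = 2.6295 mol.
Mass of KCl = 2.6295 mol × 74.55 g/mol = 196.03 g.
Actual mass collected = 196.03 g × 0.827 = 162.11 g.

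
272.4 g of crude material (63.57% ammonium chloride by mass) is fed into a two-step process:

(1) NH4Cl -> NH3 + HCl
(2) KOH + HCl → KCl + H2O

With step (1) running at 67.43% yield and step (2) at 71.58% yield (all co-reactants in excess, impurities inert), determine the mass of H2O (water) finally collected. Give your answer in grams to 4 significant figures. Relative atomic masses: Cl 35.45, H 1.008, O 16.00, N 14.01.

Pure NH4Cl = 272.4 × 0.6357 = 173.16 g.
M(NH4Cl) = 14.01 + 4(1.008) + 35.45 = 53.492 g/mol.
M(H2O) = 2(1.008) + 16.00 = 18.016 g/mol.
n(NH4Cl) = 173.16 / 53.492 = 3.2372 mol.
Step 1 (NH4Cl:HCl = 1:1): theoretical n(HCl) = 3.2372 mol; at 67.43% yield, n(HCl) = 2.1828 mol.
Step 2 (HCl:H2O = 1:1): theoretical n(H2O) = 2.1828 mol, so theoretical mass = 2.1828 × 18.016 = 39.326 g.
At 71.58% yield, actual mass of H2O = 39.326 × 0.7158 = 28.150 g.

28.15 g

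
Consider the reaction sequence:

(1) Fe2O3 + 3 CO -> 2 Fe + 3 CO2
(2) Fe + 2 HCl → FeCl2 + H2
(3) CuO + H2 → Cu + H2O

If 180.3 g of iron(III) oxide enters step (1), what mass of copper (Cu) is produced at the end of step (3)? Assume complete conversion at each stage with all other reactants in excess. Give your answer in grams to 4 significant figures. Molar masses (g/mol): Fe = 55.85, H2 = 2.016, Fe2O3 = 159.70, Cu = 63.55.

n(Fe2O3) = 180.3 / 159.70 = 1.1290 mol.
Reaction (1): Fe2O3→Fe ratio 1:2 ⇒ n(Fe) = 2.2580 mol.
Reaction (2): Fe→H2 ratio 1:1 ⇒ n(H2) = 2.2580 mol.
Reaction (3): H2→Cu ratio 1:1 ⇒ n(Cu) = 2.2580 mol.
Mass of Cu = 2.2580 × 63.55 = 143.49 g.

143.5 g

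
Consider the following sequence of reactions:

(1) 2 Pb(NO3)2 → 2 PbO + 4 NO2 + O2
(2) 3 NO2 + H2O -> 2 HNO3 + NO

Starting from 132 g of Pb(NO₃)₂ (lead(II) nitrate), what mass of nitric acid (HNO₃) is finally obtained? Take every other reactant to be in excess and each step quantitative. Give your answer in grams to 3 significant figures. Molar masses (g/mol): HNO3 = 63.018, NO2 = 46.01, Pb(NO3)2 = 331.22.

33.5 g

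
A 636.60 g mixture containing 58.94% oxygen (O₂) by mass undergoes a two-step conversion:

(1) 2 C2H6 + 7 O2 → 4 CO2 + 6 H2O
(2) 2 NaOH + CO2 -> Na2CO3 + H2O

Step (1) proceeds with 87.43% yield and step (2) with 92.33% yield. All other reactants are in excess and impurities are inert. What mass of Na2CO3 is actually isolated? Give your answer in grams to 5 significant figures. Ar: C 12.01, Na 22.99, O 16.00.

Pure O2 = 636.60 × 0.5894 = 375.212 g.
M(O2) = 2(16.00) = 32.00 g/mol.
M(Na2CO3) = 2(22.99) + 12.01 + 3(16.00) = 105.99 g/mol.
n(O2) = 375.212 / 32.00 = 11.7254 mol.
Step 1 (O2:CO2 = 7:4): theoretical n(CO2) = 6.70022 mol; at 87.43% yield, n(CO2) = 5.85800 mol.
Step 2 (CO2:Na2CO3 = 1:1): theoretical n(Na2CO3) = 5.85800 mol, so theoretical mass = 5.85800 × 105.99 = 620.889 g.
At 92.33% yield, actual mass of Na2CO3 = 620.889 × 0.9233 = 573.267 g.

573.27 g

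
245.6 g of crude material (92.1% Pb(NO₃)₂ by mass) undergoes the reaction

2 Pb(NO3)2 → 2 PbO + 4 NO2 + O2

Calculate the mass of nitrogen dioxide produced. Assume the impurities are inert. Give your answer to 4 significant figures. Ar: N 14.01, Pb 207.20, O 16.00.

62.84 g

Mass of pure Pb(NO3)2 = 245.6 g × 0.921 = 226.20 g.
M(Pb(NO3)2) = 207.20 + 2(14.01) + 6(16.00) = 331.22 g/mol.
M(NO2) = 14.01 + 2(16.00) = 46.01 g/mol.
n(Pb(NO3)2) = 226.20 g / 331.22 g/mol = 0.68292 mol.
From the equation the Pb(NO3)2:NO2 mole ratio is 2:4, so n(NO2) = 0.68292 × 4/2 = 1.3658 mol.
Mass of NO2 = 1.3658 mol × 46.01 g/mol = 62.843 g.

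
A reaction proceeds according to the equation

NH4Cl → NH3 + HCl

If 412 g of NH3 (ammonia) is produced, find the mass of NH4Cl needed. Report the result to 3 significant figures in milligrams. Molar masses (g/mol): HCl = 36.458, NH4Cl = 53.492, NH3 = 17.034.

1290000 mg

n(NH3) = 412.0 g / 17.034 g/mol = 24.19 mol.
From the equation the NH3:NH4Cl mole ratio is 1:1, so n(NH4Cl) = 24.19 × 1/1 = 24.19 mol.
Mass of NH4Cl = 24.19 mol × 53.492 g/mol = 1294 g.
Converting to mg: 1294 g = 1290000 mg.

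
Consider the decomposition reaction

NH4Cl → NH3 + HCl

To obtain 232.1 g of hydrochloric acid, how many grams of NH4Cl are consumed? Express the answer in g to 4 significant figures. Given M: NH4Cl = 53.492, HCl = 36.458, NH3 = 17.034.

n(HCl) = 232.10 g / 36.458 g/mol = 6.3662 mol.
From the equation the HCl:NH4Cl mole ratio is 1:1, so n(NH4Cl) = 6.3662 × 1/1 = 6.3662 mol.
Mass of NH4Cl = 6.3662 mol × 53.492 g/mol = 340.54 g.

340.5 g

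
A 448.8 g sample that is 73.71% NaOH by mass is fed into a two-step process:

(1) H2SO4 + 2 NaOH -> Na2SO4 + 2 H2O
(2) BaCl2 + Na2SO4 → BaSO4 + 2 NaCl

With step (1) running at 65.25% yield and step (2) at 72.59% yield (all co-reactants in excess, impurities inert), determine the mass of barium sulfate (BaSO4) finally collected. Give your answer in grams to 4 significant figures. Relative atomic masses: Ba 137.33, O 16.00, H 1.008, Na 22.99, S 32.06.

457.1 g

Pure NaOH = 448.8 × 0.7371 = 330.81 g.
M(NaOH) = 22.99 + 16.00 + 1.008 = 39.998 g/mol.
M(BaSO4) = 137.33 + 32.06 + 4(16.00) = 233.39 g/mol.
n(NaOH) = 330.81 / 39.998 = 8.2707 mol.
Step 1 (NaOH:Na2SO4 = 2:1): theoretical n(Na2SO4) = 4.1353 mol; at 65.25% yield, n(Na2SO4) = 2.6983 mol.
Step 2 (Na2SO4:BaSO4 = 1:1): theoretical n(BaSO4) = 2.6983 mol, so theoretical mass = 2.6983 × 233.39 = 629.76 g.
At 72.59% yield, actual mass of BaSO4 = 629.76 × 0.7259 = 457.14 g.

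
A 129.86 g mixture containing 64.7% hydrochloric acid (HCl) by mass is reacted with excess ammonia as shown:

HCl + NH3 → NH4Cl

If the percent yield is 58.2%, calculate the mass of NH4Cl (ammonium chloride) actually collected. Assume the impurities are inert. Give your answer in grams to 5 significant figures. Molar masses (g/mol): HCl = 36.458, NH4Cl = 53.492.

71.746 g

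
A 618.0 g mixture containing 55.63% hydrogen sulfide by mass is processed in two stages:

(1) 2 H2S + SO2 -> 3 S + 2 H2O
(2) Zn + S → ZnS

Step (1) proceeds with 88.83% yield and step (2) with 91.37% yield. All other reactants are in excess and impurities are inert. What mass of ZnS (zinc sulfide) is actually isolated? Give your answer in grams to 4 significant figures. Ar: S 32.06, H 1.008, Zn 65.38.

1197 g

Pure H2S = 618.0 × 0.5563 = 343.79 g.
M(H2S) = 2(1.008) + 32.06 = 34.076 g/mol.
M(ZnS) = 65.38 + 32.06 = 97.44 g/mol.
n(H2S) = 343.79 / 34.076 = 10.089 mol.
Step 1 (H2S:S = 2:3): theoretical n(S) = 15.134 mol; at 88.83% yield, n(S) = 13.443 mol.
Step 2 (S:ZnS = 1:1): theoretical n(ZnS) = 13.443 mol, so theoretical mass = 13.443 × 97.44 = 1309.9 g.
At 91.37% yield, actual mass of ZnS = 1309.9 × 0.9137 = 1196.9 g.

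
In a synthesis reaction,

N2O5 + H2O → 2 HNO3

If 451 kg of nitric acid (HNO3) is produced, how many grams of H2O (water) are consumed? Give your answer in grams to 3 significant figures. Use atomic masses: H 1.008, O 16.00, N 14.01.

M(HNO3) = 1.008 + 14.01 + 3(16.00) = 63.018 g/mol.
M(H2O) = 2(1.008) + 16.00 = 18.016 g/mol.
Convert: 451 kg = 451000 g.
n(HNO3) = 451000 g / 63.018 g/mol = 7157 mol.
From the equation the HNO3:H2O mole ratio is 2:1, so n(H2O) = 7157 × 1/2 = 3578 mol.
Mass of H2O = 3578 mol × 18.016 g/mol = 64470 g.

64500 g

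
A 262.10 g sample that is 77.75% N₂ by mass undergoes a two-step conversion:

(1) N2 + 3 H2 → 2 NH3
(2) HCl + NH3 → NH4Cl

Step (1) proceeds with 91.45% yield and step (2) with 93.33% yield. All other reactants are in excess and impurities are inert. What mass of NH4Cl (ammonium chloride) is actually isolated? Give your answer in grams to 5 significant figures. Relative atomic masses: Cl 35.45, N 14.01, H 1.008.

Pure N2 = 262.10 × 0.7775 = 203.783 g.
M(N2) = 2(14.01) = 28.02 g/mol.
M(NH4Cl) = 14.01 + 4(1.008) + 35.45 = 53.492 g/mol.
n(N2) = 203.783 / 28.02 = 7.27276 mol.
Step 1 (N2:NH3 = 1:2): theoretical n(NH3) = 14.5455 mol; at 91.45% yield, n(NH3) = 13.3019 mol.
Step 2 (NH3:NH4Cl = 1:1): theoretical n(NH4Cl) = 13.3019 mol, so theoretical mass = 13.3019 × 53.492 = 711.544 g.
At 93.33% yield, actual mass of NH4Cl = 711.544 × 0.9333 = 664.084 g.

664.08 g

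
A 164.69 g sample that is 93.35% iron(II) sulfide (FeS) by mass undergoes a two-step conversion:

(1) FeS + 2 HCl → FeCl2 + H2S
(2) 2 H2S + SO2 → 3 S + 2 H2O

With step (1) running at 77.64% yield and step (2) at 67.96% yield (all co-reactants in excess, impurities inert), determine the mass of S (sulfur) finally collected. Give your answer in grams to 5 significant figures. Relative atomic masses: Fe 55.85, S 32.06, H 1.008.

44.375 g

Pure FeS = 164.69 × 0.9335 = 153.738 g.
M(FeS) = 55.85 + 32.06 = 87.91 g/mol.
M(S) = 32.06 g/mol.
n(FeS) = 153.738 / 87.91 = 1.74881 mol.
Step 1 (FeS:H2S = 1:1): theoretical n(H2S) = 1.74881 mol; at 77.64% yield, n(H2S) = 1.35778 mol.
Step 2 (H2S:S = 2:3): theoretical n(S) = 2.03667 mol, so theoretical mass = 2.03667 × 32.06 = 65.2955 g.
At 67.96% yield, actual mass of S = 65.2955 × 0.6796 = 44.3749 g.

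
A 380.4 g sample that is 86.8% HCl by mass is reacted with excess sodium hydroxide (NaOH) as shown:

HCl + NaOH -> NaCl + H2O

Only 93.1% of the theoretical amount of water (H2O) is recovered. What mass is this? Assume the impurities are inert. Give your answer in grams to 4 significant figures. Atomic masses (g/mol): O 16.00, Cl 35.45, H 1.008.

151.9 g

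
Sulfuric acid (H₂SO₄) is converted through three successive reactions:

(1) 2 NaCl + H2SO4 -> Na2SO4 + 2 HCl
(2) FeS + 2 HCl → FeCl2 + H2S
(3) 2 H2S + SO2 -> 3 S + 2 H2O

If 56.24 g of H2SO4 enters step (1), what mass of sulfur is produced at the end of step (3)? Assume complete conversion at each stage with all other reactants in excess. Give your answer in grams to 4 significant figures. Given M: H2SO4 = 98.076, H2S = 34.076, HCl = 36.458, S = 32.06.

n(H2SO4) = 56.24 / 98.076 = 0.57343 mol.
Reaction (1): H2SO4→HCl ratio 1:2 ⇒ n(HCl) = 1.1469 mol.
Reaction (2): HCl→H2S ratio 2:1 ⇒ n(H2S) = 0.57343 mol.
Reaction (3): H2S→S ratio 2:3 ⇒ n(S) = 0.86015 mol.
Mass of S = 0.86015 × 32.06 = 27.576 g.

27.58 g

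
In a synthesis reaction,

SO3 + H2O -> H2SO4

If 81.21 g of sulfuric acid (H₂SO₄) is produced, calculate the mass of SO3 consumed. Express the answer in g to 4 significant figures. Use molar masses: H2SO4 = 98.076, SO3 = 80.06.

66.29 g

n(H2SO4) = 81.210 g / 98.076 g/mol = 0.82803 mol.
From the equation the H2SO4:SO3 mole ratio is 1:1, so n(SO3) = 0.82803 × 1/1 = 0.82803 mol.
Mass of SO3 = 0.82803 mol × 80.06 g/mol = 66.292 g.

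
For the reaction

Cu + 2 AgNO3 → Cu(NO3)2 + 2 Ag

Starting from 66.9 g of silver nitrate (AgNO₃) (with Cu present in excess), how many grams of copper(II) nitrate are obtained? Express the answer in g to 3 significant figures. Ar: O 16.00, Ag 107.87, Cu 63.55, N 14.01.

36.9 g

M(AgNO3) = 107.87 + 14.01 + 3(16.00) = 169.88 g/mol.
M(Cu(NO3)2) = 63.55 + 2(14.01) + 6(16.00) = 187.57 g/mol.
n(AgNO3) = 66.90 g / 169.88 g/mol = 0.3938 mol.
From the equation the AgNO3:Cu(NO3)2 mole ratio is 2:1, so n(Cu(NO3)2) = 0.3938 × 1/2 = 0.1969 mol.
Mass of Cu(NO3)2 = 0.1969 mol × 187.57 g/mol = 36.93 g.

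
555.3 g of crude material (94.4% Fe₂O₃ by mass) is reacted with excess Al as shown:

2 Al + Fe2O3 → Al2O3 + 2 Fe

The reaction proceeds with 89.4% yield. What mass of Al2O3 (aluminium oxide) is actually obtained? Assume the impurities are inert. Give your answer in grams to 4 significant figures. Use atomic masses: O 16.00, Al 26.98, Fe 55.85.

299.2 g

Pure Fe2O3 available = 555.3 g × 0.944 = 524.20 g.
M(Fe2O3) = 2(55.85) + 3(16.00) = 159.70 g/mol.
M(Al2O3) = 2(26.98) + 3(16.00) = 101.96 g/mol.
n(Fe2O3) = 524.20 g / 159.70 g/mol = 3.2824 mol.
From the equation the Fe2O3:Al2O3 mole ratio is 1:1, so n(Al2O3) = 3.2824 × 1/1 = 3.2824 mol.
Mass of Al2O3 = 3.2824 mol × 101.96 g/mol = 334.68 g.
Actual mass collected = 334.68 g × 0.894 = 299.20 g.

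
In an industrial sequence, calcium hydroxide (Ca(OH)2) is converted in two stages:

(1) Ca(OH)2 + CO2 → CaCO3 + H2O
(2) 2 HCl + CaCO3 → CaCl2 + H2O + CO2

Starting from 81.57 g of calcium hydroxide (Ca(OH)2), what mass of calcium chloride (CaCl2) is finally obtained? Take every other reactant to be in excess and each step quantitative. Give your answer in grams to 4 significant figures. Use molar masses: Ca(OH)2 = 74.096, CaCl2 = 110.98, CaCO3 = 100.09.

122.2 g

n(Ca(OH)2) = 81.570 / 74.096 = 1.1009 mol.
Step 1 gives a 1:1 ratio of Ca(OH)2 to CaCO3, so n(CaCO3) = 1.1009 mol.
In step 2 the CaCO3:CaCl2 ratio is 1:1, so n(CaCl2) = 1.1009 mol.
Mass of CaCl2 = 1.1009 × 110.98 = 122.17 g.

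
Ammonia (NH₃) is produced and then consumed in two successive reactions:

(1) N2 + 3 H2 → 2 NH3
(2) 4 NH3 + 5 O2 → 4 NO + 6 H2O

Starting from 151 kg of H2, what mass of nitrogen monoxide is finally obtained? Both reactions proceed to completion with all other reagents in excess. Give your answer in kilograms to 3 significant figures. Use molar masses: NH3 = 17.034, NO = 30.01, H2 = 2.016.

1500 kg

151 kg = 151000 g.
n(H2) = 151000 / 2.016 = 74900 mol.
Step 1 gives a 3:2 ratio of H2 to NH3, so n(NH3) = 49930 mol.
In step 2 the NH3:NO ratio is 4:4, so n(NO) = 49930 mol.
Mass of NO = 49930 × 30.01 = 1.499 × 10^6 g = 1500 kg.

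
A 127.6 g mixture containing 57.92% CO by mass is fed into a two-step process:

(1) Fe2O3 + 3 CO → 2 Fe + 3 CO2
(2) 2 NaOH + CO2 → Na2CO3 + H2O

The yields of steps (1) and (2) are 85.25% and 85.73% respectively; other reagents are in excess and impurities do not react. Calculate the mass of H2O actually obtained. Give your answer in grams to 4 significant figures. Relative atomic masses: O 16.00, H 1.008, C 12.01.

Pure CO = 127.6 × 0.5792 = 73.906 g.
M(CO) = 12.01 + 16.00 = 28.01 g/mol.
M(H2O) = 2(1.008) + 16.00 = 18.016 g/mol.
n(CO) = 73.906 / 28.01 = 2.6386 mol.
Step 1 (CO:CO2 = 3:3): theoretical n(CO2) = 2.6386 mol; at 85.25% yield, n(CO2) = 2.2494 mol.
Step 2 (CO2:H2O = 1:1): theoretical n(H2O) = 2.2494 mol, so theoretical mass = 2.2494 × 18.016 = 40.525 g.
At 85.73% yield, actual mass of H2O = 40.525 × 0.8573 = 34.742 g.

34.74 g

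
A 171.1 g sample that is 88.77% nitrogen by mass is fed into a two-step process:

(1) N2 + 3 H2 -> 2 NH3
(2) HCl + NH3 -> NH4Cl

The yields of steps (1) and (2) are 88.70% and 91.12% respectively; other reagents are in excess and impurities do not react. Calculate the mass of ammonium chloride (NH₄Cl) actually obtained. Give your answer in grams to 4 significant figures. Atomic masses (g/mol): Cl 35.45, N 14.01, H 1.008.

Pure N2 = 171.1 × 0.8877 = 151.89 g.
M(N2) = 2(14.01) = 28.02 g/mol.
M(NH4Cl) = 14.01 + 4(1.008) + 35.45 = 53.492 g/mol.
n(N2) = 151.89 / 28.02 = 5.4206 mol.
Step 1 (N2:NH3 = 1:2): theoretical n(NH3) = 10.841 mol; at 88.70% yield, n(NH3) = 9.6162 mol.
Step 2 (NH3:NH4Cl = 1:1): theoretical n(NH4Cl) = 9.6162 mol, so theoretical mass = 9.6162 × 53.492 = 514.39 g.
At 91.12% yield, actual mass of NH4Cl = 514.39 × 0.9112 = 468.71 g.

468.7 g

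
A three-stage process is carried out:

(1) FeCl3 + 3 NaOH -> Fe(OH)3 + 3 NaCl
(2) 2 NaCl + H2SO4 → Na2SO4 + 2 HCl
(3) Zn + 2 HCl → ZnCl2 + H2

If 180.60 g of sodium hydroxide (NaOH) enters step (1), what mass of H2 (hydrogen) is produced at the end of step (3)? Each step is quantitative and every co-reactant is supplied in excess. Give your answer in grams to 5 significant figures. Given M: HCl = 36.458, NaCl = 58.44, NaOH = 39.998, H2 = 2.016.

4.5513 g

n(NaOH) = 180.60 / 39.998 = 4.51523 mol.
Reaction (1): NaOH→NaCl ratio 3:3 ⇒ n(NaCl) = 4.51523 mol.
Reaction (2): NaCl→HCl ratio 2:2 ⇒ n(HCl) = 4.51523 mol.
Reaction (3): HCl→H2 ratio 2:1 ⇒ n(H2) = 2.25761 mol.
Mass of H2 = 2.25761 × 2.016 = 4.55135 g.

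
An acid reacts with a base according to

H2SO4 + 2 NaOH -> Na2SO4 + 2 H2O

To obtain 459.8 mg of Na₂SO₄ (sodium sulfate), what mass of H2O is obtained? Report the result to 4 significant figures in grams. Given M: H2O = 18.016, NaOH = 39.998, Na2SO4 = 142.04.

0.1166 g

Convert: 459.8 mg = 0.45980 g.
n(Na2SO4) = 0.45980 g / 142.04 g/mol = 0.0032371 mol.
From the equation the Na2SO4:H2O mole ratio is 1:2, so n(H2O) = 0.0032371 × 2/1 = 0.0064742 mol.
Mass of H2O = 0.0064742 mol × 18.016 g/mol = 0.11664 g.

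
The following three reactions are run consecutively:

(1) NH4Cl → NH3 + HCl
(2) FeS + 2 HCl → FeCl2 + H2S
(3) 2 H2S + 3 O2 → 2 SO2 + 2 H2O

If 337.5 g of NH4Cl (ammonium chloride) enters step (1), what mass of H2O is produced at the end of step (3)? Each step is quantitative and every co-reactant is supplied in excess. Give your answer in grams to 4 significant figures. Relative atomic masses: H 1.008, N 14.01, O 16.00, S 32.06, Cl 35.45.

56.83 g

M(NH4Cl) = 14.01 + 4(1.008) + 35.45 = 53.492 g/mol.
M(H2O) = 2(1.008) + 16.00 = 18.016 g/mol.
n(NH4Cl) = 337.5 / 53.492 = 6.3094 mol.
Reaction (1): NH4Cl→HCl ratio 1:1 ⇒ n(HCl) = 6.3094 mol.
Reaction (2): HCl→H2S ratio 2:1 ⇒ n(H2S) = 3.1547 mol.
Reaction (3): H2S→H2O ratio 2:2 ⇒ n(H2O) = 3.1547 mol.
Mass of H2O = 3.1547 × 18.016 = 56.835 g.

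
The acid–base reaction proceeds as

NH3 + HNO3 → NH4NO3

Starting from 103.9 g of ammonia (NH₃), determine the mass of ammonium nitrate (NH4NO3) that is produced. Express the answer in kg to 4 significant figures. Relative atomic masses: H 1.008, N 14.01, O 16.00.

0.4883 kg

M(NH3) = 14.01 + 3(1.008) = 17.034 g/mol.
M(NH4NO3) = 2(14.01) + 4(1.008) + 3(16.00) = 80.052 g/mol.
n(NH3) = 103.90 g / 17.034 g/mol = 6.0996 mol.
From the equation the NH3:NH4NO3 mole ratio is 1:1, so n(NH4NO3) = 6.0996 × 1/1 = 6.0996 mol.
Mass of NH4NO3 = 6.0996 mol × 80.052 g/mol = 488.28 g.
Converting to kg: 488.28 g = 0.4883 kg.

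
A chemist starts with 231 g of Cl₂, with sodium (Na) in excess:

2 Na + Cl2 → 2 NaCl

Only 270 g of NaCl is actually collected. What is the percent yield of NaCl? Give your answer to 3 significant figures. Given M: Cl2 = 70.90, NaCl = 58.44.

70.9 %

n(Cl2) = 231.0 g / 70.90 g/mol = 3.258 mol.
From the equation the Cl2:NaCl mole ratio is 1:2, so n(NaCl) = 3.258 × 2/1 = 6.516 mol.
Mass of NaCl = 6.516 mol × 58.44 g/mol = 380.8 g.
This is the theoretical yield. Percent yield = 270 g / 380.8 g × 100% = 70.90%.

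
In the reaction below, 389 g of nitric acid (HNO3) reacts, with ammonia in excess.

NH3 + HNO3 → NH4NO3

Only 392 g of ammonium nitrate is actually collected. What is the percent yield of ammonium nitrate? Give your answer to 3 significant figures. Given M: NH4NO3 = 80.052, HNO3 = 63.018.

n(HNO3) = 389.0 g / 63.018 g/mol = 6.173 mol.
From the equation the HNO3:NH4NO3 mole ratio is 1:1, so n(NH4NO3) = 6.173 × 1/1 = 6.173 mol.
Mass of NH4NO3 = 6.173 mol × 80.052 g/mol = 494.1 g.
This is the theoretical yield. Percent yield = 392 g / 494.1 g × 100% = 79.33%.

79.3 %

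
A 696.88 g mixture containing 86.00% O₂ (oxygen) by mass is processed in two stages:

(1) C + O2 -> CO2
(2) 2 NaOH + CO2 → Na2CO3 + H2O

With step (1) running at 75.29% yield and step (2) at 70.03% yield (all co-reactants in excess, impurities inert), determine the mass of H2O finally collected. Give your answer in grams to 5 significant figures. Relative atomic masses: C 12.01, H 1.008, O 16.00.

177.90 g

Pure O2 = 696.88 × 0.8600 = 599.317 g.
M(O2) = 2(16.00) = 32.00 g/mol.
M(H2O) = 2(1.008) + 16.00 = 18.016 g/mol.
n(O2) = 599.317 / 32.00 = 18.7287 mol.
Step 1 (O2:CO2 = 1:1): theoretical n(CO2) = 18.7287 mol; at 75.29% yield, n(CO2) = 14.1008 mol.
Step 2 (CO2:H2O = 1:1): theoretical n(H2O) = 14.1008 mol, so theoretical mass = 14.1008 × 18.016 = 254.040 g.
At 70.03% yield, actual mass of H2O = 254.040 × 0.7003 = 177.904 g.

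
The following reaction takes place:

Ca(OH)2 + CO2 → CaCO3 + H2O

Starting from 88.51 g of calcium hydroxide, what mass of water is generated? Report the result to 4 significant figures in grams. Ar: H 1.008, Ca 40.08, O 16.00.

M(Ca(OH)2) = 40.08 + 2(16.00) + 2(1.008) = 74.096 g/mol.
M(H2O) = 2(1.008) + 16.00 = 18.016 g/mol.
n(Ca(OH)2) = 88.510 g / 74.096 g/mol = 1.1945 mol.
From the equation the Ca(OH)2:H2O mole ratio is 1:1, so n(H2O) = 1.1945 × 1/1 = 1.1945 mol.
Mass of H2O = 1.1945 mol × 18.016 g/mol = 21.521 g.

21.52 g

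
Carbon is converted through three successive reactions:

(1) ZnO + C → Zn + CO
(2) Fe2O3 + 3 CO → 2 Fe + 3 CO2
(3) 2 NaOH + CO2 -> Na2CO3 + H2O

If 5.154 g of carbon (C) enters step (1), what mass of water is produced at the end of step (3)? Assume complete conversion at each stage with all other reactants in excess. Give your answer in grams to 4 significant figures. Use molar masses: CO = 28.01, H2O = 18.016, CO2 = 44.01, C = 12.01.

n(C) = 5.154 / 12.01 = 0.42914 mol.
Reaction (1): C→CO ratio 1:1 ⇒ n(CO) = 0.42914 mol.
Reaction (2): CO→CO2 ratio 3:3 ⇒ n(CO2) = 0.42914 mol.
Reaction (3): CO2→H2O ratio 1:1 ⇒ n(H2O) = 0.42914 mol.
Mass of H2O = 0.42914 × 18.016 = 7.7314 g.

7.731 g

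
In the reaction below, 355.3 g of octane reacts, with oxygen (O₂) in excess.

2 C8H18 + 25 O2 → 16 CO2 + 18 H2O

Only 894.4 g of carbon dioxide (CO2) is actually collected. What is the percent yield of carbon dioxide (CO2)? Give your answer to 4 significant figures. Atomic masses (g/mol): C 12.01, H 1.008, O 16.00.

81.67 %

M(C8H18) = 8(12.01) + 18(1.008) = 114.224 g/mol.
M(CO2) = 12.01 + 2(16.00) = 44.01 g/mol.
n(C8H18) = 355.30 g / 114.224 g/mol = 3.1106 mol.
From the equation the C8H18:CO2 mole ratio is 2:16, so n(CO2) = 3.1106 × 16/2 = 24.884 mol.
Mass of CO2 = 24.884 mol × 44.01 g/mol = 1095.2 g.
This is the theoretical yield. Percent yield = 894.4 g / 1095.2 g × 100% = 81.668%.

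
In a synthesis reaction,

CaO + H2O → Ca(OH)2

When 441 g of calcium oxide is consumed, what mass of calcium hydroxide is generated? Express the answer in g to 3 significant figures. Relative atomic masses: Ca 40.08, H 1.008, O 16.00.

583 g

M(CaO) = 40.08 + 16.00 = 56.08 g/mol.
M(Ca(OH)2) = 40.08 + 2(16.00) + 2(1.008) = 74.096 g/mol.
n(CaO) = 441.0 g / 56.08 g/mol = 7.864 mol.
From the equation the CaO:Ca(OH)2 mole ratio is 1:1, so n(Ca(OH)2) = 7.864 × 1/1 = 7.864 mol.
Mass of Ca(OH)2 = 7.864 mol × 74.096 g/mol = 582.7 g.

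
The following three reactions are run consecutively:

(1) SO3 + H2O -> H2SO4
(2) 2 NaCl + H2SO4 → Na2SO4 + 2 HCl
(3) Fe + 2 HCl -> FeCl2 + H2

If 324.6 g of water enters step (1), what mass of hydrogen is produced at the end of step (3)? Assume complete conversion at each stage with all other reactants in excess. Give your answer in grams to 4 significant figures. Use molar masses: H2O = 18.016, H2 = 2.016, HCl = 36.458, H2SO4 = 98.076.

36.32 g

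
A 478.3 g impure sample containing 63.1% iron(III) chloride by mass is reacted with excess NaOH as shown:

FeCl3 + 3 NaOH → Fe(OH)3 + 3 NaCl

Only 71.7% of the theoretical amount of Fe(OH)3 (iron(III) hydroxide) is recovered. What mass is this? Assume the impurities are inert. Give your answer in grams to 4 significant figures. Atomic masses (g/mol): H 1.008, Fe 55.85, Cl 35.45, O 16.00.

142.6 g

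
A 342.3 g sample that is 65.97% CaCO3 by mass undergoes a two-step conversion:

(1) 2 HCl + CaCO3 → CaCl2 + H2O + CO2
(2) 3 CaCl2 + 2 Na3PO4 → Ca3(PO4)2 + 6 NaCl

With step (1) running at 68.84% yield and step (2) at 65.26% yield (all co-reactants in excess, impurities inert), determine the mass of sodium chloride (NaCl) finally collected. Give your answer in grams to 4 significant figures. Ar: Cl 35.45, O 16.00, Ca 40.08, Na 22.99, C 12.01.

118.5 g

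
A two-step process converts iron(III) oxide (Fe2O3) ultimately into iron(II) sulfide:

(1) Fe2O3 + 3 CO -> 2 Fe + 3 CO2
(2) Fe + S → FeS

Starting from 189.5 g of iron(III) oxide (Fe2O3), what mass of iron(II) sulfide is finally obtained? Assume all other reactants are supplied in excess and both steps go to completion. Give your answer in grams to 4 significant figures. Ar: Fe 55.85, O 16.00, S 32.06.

208.6 g

M(Fe2O3) = 2(55.85) + 3(16.00) = 159.70 g/mol.
M(FeS) = 55.85 + 32.06 = 87.91 g/mol.
n(Fe2O3) = 189.50 / 159.70 = 1.1866 mol.
Step 1 gives a 1:2 ratio of Fe2O3 to Fe, so n(Fe) = 2.3732 mol.
In step 2 the Fe:FeS ratio is 1:1, so n(FeS) = 2.3732 mol.
Mass of FeS = 2.3732 × 87.91 = 208.63 g.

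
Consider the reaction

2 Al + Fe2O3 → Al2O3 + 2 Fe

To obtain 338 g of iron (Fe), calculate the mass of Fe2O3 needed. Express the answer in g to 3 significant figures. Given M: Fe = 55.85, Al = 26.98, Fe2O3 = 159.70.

n(Fe) = 338.0 g / 55.85 g/mol = 6.052 mol.
From the equation the Fe:Fe2O3 mole ratio is 2:1, so n(Fe2O3) = 6.052 × 1/2 = 3.026 mol.
Mass of Fe2O3 = 3.026 mol × 159.70 g/mol = 483.2 g.

483 g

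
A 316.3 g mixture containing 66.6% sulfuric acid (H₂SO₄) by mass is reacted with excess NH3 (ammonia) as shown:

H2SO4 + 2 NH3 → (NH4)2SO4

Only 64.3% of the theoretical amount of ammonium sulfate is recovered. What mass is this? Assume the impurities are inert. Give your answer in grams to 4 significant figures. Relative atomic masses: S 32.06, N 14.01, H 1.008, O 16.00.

Pure H2SO4 available = 316.3 g × 0.666 = 210.66 g.
M(H2SO4) = 2(1.008) + 32.06 + 4(16.00) = 98.076 g/mol.
M((NH4)2SO4) = 2(14.01) + 8(1.008) + 32.06 + 4(16.00) = 132.144 g/mol.
n(H2SO4) = 210.66 g / 98.076 g/mol = 2.1479 mol.
From the equation the H2SO4:(NH4)2SO4 mole ratio is 1:1, so n((NH4)2SO4) = 2.1479 × 1/1 = 2.1479 mol.
Mass of (NH4)2SO4 = 2.1479 mol × 132.144 g/mol = 283.83 g.
Actual mass collected = 283.83 g × 0.643 = 182.50 g.

182.5 g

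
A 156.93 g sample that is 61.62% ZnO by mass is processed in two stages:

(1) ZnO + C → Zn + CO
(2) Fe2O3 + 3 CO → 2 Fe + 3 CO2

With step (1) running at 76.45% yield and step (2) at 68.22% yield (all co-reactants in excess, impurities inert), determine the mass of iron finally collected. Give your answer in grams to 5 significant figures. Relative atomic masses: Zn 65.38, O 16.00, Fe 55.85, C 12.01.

Pure ZnO = 156.93 × 0.6162 = 96.7003 g.
M(ZnO) = 65.38 + 16.00 = 81.38 g/mol.
M(Fe) = 55.85 g/mol.
n(ZnO) = 96.7003 / 81.38 = 1.18826 mol.
Step 1 (ZnO:CO = 1:1): theoretical n(CO) = 1.18826 mol; at 76.45% yield, n(CO) = 0.908422 mol.
Step 2 (CO:Fe = 3:2): theoretical n(Fe) = 0.605614 mol, so theoretical mass = 0.605614 × 55.85 = 33.8236 g.
At 68.22% yield, actual mass of Fe = 33.8236 × 0.6822 = 23.0744 g.

23.074 g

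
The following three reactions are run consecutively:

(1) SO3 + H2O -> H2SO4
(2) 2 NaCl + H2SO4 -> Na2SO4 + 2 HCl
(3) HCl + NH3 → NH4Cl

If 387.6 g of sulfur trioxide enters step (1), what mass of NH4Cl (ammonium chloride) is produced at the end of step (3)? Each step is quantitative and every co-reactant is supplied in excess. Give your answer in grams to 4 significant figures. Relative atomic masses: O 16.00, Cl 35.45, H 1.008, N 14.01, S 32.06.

517.9 g

M(SO3) = 32.06 + 3(16.00) = 80.06 g/mol.
M(NH4Cl) = 14.01 + 4(1.008) + 35.45 = 53.492 g/mol.
n(SO3) = 387.6 / 80.06 = 4.8414 mol.
Reaction (1): SO3→H2SO4 ratio 1:1 ⇒ n(H2SO4) = 4.8414 mol.
Reaction (2): H2SO4→HCl ratio 1:2 ⇒ n(HCl) = 9.6827 mol.
Reaction (3): HCl→NH4Cl ratio 1:1 ⇒ n(NH4Cl) = 9.6827 mol.
Mass of NH4Cl = 9.6827 × 53.492 = 517.95 g.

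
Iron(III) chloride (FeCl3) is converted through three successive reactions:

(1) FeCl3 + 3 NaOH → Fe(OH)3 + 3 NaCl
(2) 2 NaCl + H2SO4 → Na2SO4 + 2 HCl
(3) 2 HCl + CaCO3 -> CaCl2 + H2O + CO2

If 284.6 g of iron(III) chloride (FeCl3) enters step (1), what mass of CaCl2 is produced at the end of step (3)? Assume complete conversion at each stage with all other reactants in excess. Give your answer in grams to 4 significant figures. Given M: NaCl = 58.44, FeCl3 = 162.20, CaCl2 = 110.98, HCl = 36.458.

292.1 g

n(FeCl3) = 284.6 / 162.20 = 1.7546 mol.
Reaction (1): FeCl3→NaCl ratio 1:3 ⇒ n(NaCl) = 5.2639 mol.
Reaction (2): NaCl→HCl ratio 2:2 ⇒ n(HCl) = 5.2639 mol.
Reaction (3): HCl→CaCl2 ratio 2:1 ⇒ n(CaCl2) = 2.6319 mol.
Mass of CaCl2 = 2.6319 × 110.98 = 292.09 g.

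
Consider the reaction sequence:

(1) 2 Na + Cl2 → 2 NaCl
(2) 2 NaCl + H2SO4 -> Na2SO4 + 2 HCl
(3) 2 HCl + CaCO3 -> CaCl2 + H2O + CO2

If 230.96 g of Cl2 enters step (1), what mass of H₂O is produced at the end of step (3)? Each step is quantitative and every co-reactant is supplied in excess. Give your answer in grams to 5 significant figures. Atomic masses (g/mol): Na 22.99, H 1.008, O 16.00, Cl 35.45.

M(Cl2) = 2(35.45) = 70.90 g/mol.
M(H2O) = 2(1.008) + 16.00 = 18.016 g/mol.
n(Cl2) = 230.96 / 70.90 = 3.25755 mol.
Reaction (1): Cl2→NaCl ratio 1:2 ⇒ n(NaCl) = 6.51509 mol.
Reaction (2): NaCl→HCl ratio 2:2 ⇒ n(HCl) = 6.51509 mol.
Reaction (3): HCl→H2O ratio 2:1 ⇒ n(H2O) = 3.25755 mol.
Mass of H2O = 3.25755 × 18.016 = 58.6879 g.

58.688 g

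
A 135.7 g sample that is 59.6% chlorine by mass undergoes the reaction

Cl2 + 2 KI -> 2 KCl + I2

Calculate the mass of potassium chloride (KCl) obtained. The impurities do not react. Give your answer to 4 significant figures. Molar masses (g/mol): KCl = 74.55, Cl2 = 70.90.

170.1 g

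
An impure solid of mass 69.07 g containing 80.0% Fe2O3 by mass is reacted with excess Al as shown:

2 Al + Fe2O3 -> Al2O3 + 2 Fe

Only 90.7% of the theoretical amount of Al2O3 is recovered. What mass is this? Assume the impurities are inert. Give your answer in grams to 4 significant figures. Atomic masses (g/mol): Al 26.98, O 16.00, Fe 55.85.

32.00 g

Pure Fe2O3 available = 69.07 g × 0.800 = 55.256 g.
M(Fe2O3) = 2(55.85) + 3(16.00) = 159.70 g/mol.
M(Al2O3) = 2(26.98) + 3(16.00) = 101.96 g/mol.
n(Fe2O3) = 55.256 g / 159.70 g/mol = 0.34600 mol.
From the equation the Fe2O3:Al2O3 mole ratio is 1:1, so n(Al2O3) = 0.34600 × 1/1 = 0.34600 mol.
Mass of Al2O3 = 0.34600 mol × 101.96 g/mol = 35.278 g.
Actual mass collected = 35.278 g × 0.907 = 31.997 g.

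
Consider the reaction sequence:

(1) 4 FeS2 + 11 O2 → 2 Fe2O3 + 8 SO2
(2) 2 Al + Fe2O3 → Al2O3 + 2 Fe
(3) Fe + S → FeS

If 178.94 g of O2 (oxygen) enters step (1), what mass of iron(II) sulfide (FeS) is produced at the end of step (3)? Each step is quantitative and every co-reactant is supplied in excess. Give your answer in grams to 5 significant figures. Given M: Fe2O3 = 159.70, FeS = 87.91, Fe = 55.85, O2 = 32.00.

178.76 g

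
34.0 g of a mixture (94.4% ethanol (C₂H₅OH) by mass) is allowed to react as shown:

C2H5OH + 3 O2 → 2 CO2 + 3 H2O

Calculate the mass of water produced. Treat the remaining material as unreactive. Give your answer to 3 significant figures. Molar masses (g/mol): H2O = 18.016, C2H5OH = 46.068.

37.7 g

Mass of pure C2H5OH = 34.0 g × 0.944 = 32.10 g.
n(C2H5OH) = 32.10 g / 46.068 g/mol = 0.6967 mol.
From the equation the C2H5OH:H2O mole ratio is 1:3, so n(H2O) = 0.6967 × 3/1 = 2.090 mol.
Mass of H2O = 2.090 mol × 18.016 g/mol = 37.66 g.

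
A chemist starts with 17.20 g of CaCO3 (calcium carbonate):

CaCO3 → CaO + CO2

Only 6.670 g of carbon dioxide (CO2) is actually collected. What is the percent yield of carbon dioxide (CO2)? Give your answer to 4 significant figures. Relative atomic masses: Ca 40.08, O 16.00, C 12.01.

M(CaCO3) = 40.08 + 12.01 + 3(16.00) = 100.09 g/mol.
M(CO2) = 12.01 + 2(16.00) = 44.01 g/mol.
n(CaCO3) = 17.200 g / 100.09 g/mol = 0.17185 mol.
From the equation the CaCO3:CO2 mole ratio is 1:1, so n(CO2) = 0.17185 × 1/1 = 0.17185 mol.
Mass of CO2 = 0.17185 mol × 44.01 g/mol = 7.5629 g.
This is the theoretical yield. Percent yield = 6.670 g / 7.5629 g × 100% = 88.194%.

88.19 %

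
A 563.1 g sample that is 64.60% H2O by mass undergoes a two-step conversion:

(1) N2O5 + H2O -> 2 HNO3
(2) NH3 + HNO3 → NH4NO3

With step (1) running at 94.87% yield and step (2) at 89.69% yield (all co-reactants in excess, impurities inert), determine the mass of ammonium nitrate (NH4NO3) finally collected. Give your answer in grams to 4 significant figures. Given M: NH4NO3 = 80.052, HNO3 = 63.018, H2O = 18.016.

Pure H2O = 563.1 × 0.6460 = 363.76 g.
n(H2O) = 363.76 / 18.016 = 20.191 mol.
Step 1 (H2O:HNO3 = 1:2): theoretical n(HNO3) = 40.382 mol; at 94.87% yield, n(HNO3) = 38.311 mol.
Step 2 (HNO3:NH4NO3 = 1:1): theoretical n(NH4NO3) = 38.311 mol, so theoretical mass = 38.311 × 80.052 = 3066.8 g.
At 89.69% yield, actual mass of NH4NO3 = 3066.8 × 0.8969 = 2750.6 g.

2751 g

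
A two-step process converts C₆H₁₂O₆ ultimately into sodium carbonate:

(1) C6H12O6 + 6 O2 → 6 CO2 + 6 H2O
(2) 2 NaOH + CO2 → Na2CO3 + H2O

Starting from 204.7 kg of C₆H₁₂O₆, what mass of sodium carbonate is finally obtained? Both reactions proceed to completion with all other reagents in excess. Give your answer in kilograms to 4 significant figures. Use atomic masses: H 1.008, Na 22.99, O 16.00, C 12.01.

M(C6H12O6) = 6(12.01) + 12(1.008) + 6(16.00) = 180.156 g/mol.
M(Na2CO3) = 2(22.99) + 12.01 + 3(16.00) = 105.99 g/mol.
204.7 kg = 204700 g.
n(C6H12O6) = 204700 / 180.156 = 1136.2 mol.
Step 1 gives a 1:6 ratio of C6H12O6 to CO2, so n(CO2) = 6817.4 mol.
In step 2 the CO2:Na2CO3 ratio is 1:1, so n(Na2CO3) = 6817.4 mol.
Mass of Na2CO3 = 6817.4 × 105.99 = 722580 g = 722.6 kg.

722.6 kg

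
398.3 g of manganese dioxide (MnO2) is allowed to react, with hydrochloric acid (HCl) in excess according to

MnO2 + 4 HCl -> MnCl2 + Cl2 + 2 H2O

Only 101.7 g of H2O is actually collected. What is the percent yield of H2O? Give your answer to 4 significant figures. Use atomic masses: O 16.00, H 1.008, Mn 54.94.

61.61 %

M(MnO2) = 54.94 + 2(16.00) = 86.94 g/mol.
M(H2O) = 2(1.008) + 16.00 = 18.016 g/mol.
n(MnO2) = 398.30 g / 86.94 g/mol = 4.5813 mol.
From the equation the MnO2:H2O mole ratio is 1:2, so n(H2O) = 4.5813 × 2/1 = 9.1626 mol.
Mass of H2O = 9.1626 mol × 18.016 g/mol = 165.07 g.
This is the theoretical yield. Percent yield = 101.7 g / 165.07 g × 100% = 61.609%.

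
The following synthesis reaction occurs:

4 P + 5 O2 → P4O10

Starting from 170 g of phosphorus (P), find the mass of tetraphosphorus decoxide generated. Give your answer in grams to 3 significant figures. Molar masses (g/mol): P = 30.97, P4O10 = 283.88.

390 g

n(P) = 170.0 g / 30.97 g/mol = 5.489 mol.
From the equation the P:P4O10 mole ratio is 4:1, so n(P4O10) = 5.489 × 1/4 = 1.372 mol.
Mass of P4O10 = 1.372 mol × 283.88 g/mol = 389.6 g.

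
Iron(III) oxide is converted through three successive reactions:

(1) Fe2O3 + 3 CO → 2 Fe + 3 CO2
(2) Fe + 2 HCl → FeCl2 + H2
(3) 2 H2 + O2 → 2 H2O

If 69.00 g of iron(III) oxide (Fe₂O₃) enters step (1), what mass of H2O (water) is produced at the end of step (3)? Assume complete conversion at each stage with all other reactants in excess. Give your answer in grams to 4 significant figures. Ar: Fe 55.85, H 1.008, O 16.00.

15.57 g

M(Fe2O3) = 2(55.85) + 3(16.00) = 159.70 g/mol.
M(H2O) = 2(1.008) + 16.00 = 18.016 g/mol.
n(Fe2O3) = 69.00 / 159.70 = 0.43206 mol.
Reaction (1): Fe2O3→Fe ratio 1:2 ⇒ n(Fe) = 0.86412 mol.
Reaction (2): Fe→H2 ratio 1:1 ⇒ n(H2) = 0.86412 mol.
Reaction (3): H2→H2O ratio 2:2 ⇒ n(H2O) = 0.86412 mol.
Mass of H2O = 0.86412 × 18.016 = 15.568 g.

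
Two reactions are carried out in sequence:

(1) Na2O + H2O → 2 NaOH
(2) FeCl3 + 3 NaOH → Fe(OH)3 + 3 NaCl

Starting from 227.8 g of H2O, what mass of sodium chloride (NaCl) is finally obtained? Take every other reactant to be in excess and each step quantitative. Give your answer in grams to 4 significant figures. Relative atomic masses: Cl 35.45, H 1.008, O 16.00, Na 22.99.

1478 g

M(H2O) = 2(1.008) + 16.00 = 18.016 g/mol.
M(NaCl) = 22.99 + 35.45 = 58.44 g/mol.
n(H2O) = 227.80 / 18.016 = 12.644 mol.
Step 1 gives a 1:2 ratio of H2O to NaOH, so n(NaOH) = 25.289 mol.
In step 2 the NaOH:NaCl ratio is 3:3, so n(NaCl) = 25.289 mol.
Mass of NaCl = 25.289 × 58.44 = 1477.9 g.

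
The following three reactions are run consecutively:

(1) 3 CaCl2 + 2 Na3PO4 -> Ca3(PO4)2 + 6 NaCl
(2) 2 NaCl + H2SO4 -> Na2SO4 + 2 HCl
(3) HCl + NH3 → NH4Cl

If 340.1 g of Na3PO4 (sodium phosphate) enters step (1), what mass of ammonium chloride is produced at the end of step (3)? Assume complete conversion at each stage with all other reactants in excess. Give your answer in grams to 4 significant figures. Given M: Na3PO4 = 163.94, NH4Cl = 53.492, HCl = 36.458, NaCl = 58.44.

n(Na3PO4) = 340.1 / 163.94 = 2.0745 mol.
Reaction (1): Na3PO4→NaCl ratio 2:6 ⇒ n(NaCl) = 6.2236 mol.
Reaction (2): NaCl→HCl ratio 2:2 ⇒ n(HCl) = 6.2236 mol.
Reaction (3): HCl→NH4Cl ratio 1:1 ⇒ n(NH4Cl) = 6.2236 mol.
Mass of NH4Cl = 6.2236 × 53.492 = 332.91 g.

332.9 g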